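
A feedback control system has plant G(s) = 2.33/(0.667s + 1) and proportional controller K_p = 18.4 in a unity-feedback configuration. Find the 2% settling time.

T_s ≈ 0.0608 s

Closed loop: T(s) = K_p·G/(1+K_p·G) = 42.87/(0.667s + 1 + 42.87), with pole at s = −(1 + 42.87)/0.667 = −65.78.
τ = 1/65.78 = 0.0152 s, so 2% settling time ≈ 4τ = 0.0608 s.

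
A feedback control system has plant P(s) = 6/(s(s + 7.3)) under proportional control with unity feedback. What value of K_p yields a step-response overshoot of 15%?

From %OS = 100·exp(−πζ/√(1−ζ²)) = 15%, ζ = −ln(0.15)/√(π²+ln²(0.15)) = 0.5169.
Characteristic equation s² + 7.3s + 6K_p = 0 gives ζ = 7.3/(2√(6K_p)).
Setting ζ = 0.5169: √(6K_p) = 7.3/(2·0.5169) = 7.061, so K_p = 49.86/6 = 8.31.

K_p = 8.31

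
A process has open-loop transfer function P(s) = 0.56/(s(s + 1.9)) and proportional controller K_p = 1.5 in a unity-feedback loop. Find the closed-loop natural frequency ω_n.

ω_n = 0.917 rad/s

1 + K_p·P(s) = 0 gives s² + 1.9s + 0.84 = 0.
Matching s² + 2ζω_n s + ω_n²: ω_n = √0.84 = 0.9165 rad/s and 2ζω_n = 1.9, so ζ = 1.9/(2·0.9165) = 1.04.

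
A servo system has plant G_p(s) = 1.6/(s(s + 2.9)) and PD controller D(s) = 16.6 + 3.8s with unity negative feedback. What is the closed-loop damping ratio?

ζ = 0.871

Forward path: (16.6 + 3.8s)·1.6/(s(s+2.9)). The closed-loop characteristic equation is s² + (2.9 + 1.6·3.8)s + 1.6·16.6 = 0.
That is s² + 8.98s + 26.56 = 0, so ω_n = 5.154 rad/s and ζ = 8.98/(2·5.154) = 0.8712.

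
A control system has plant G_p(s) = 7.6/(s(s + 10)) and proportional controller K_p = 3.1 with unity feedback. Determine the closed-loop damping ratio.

ζ = 1.03

With unity feedback the closed-loop characteristic equation is s² + 10s + 3.1·7.6 = s² + 10s + 23.56 = 0.
Matching s² + 2ζω_n s + ω_n²: ω_n = √23.56 = 4.854 rad/s and 2ζω_n = 10, so ζ = 10/(2·4.854) = 1.03.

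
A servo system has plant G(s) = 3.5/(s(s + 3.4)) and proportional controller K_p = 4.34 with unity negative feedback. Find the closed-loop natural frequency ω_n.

With unity feedback the closed-loop characteristic equation is s² + 3.4s + 4.34·3.5 = s² + 3.4s + 15.19 = 0.
Matching s² + 2ζω_n s + ω_n²: ω_n = √15.19 = 3.897 rad/s and 2ζω_n = 3.4, so ζ = 3.4/(2·3.897) = 0.436.

ω_n = 3.9 rad/s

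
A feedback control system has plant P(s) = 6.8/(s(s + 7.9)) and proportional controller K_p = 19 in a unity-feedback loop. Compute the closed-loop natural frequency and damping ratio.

1 + K_p·P(s) = 0 gives s² + 7.9s + 129.2 = 0.
So ω_n² = 129.2 ⇒ ω_n = 11.37 rad/s, and ζ = 7.9/(2ω_n) = 0.348.

ω_n = 11.4 rad/s, ζ = 0.348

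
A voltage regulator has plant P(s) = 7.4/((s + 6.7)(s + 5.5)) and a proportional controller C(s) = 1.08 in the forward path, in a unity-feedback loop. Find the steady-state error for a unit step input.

0.822

The loop is type 0. Static position error constant K_pos = C(0)·P(0) = 1.08·0.2008 = 0.2169.
Steady-state error to a unit step: e_ss = 1/(1+K_pos) = 1/1.217 = 0.822.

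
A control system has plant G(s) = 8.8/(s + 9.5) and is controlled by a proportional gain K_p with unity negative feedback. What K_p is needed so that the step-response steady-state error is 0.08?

Steady-state error for a unit step on this type-0 loop is 1/(1 + K_p·G(0)).
G(0) = 0.9263. Require 1/(1 + K_p·0.9263) = 0.08, so 1 + 0.9263·K_p = 12.5.
K_p = (12.5 − 1)/0.9263 = 12.4.

K_p = 12.4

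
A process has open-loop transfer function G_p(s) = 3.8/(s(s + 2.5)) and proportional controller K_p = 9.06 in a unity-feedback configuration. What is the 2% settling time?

T_s ≈ 3.2 s

From 1 + K_pG_p(s) = 0: s² + 2.5s + 34.43 = 0 ⇒ ω_n = 5.868, ζ = 0.213.
2% settling time T_s ≈ 4/(ζω_n) = 4/1.25 = 3.2 s.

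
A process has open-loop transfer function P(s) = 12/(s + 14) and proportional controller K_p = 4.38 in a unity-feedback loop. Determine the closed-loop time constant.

Closed-loop transfer function: T(s) = K_p·P(s)/(1 + K_p·P(s)) = 52.56/(s + 14 + 52.56) = 52.56/(s + 66.56).
Time constant τ = 1/66.56 = 0.015 s.

τ = 0.015 s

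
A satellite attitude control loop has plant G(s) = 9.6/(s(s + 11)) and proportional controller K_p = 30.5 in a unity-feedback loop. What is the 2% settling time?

From 1 + K_pG(s) = 0: s² + 11s + 292.8 = 0 ⇒ ω_n = 17.11, ζ = 0.3214.
2% settling time T_s ≈ 4/(ζω_n) = 4/5.5 = 0.727 s.

T_s ≈ 0.727 s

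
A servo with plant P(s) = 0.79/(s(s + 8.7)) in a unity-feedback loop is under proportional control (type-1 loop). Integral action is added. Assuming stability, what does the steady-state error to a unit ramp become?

0

The integrator raises the loop to type 2, so K_v → ∞ and e_ss to a ramp is zero.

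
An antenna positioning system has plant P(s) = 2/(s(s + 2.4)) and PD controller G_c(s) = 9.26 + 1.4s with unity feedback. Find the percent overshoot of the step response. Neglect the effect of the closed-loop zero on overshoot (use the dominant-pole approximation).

9.24%

Forward path: (9.26 + 1.4s)·2/(s(s+2.4)). The closed-loop characteristic equation is s² + (2.4 + 2·1.4)s + 2·9.26 = 0.
That is s² + 5.2s + 18.52 = 0, so ω_n = 4.303 rad/s and ζ = 5.2/(2·4.303) = 0.6042.
%OS = 100·exp(−πζ/√(1−ζ²)) = 9.24%.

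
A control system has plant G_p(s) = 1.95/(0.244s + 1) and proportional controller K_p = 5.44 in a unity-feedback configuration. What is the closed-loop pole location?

Closed loop: T(s) = K_p·G_p/(1+K_p·G_p) = 10.61/(0.244s + 1 + 10.61), with pole at s = −(1 + 10.61)/0.244 = −47.57.

s = -47.57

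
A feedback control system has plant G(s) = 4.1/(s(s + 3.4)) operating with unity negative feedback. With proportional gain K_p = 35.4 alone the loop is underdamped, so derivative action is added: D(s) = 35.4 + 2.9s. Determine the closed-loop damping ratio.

ζ = 0.635

Forward path: (35.4 + 2.9s)·4.1/(s(s+3.4)). The closed-loop characteristic equation is s² + (3.4 + 4.1·2.9)s + 4.1·35.4 = 0.
That is s² + 15.29s + 145.1 = 0, so ω_n = 12.05 rad/s and ζ = 15.29/(2·12.05) = 0.6346.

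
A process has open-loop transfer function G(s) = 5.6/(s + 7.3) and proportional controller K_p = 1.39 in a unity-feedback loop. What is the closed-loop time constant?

Closed-loop transfer function: T(s) = K_p·G(s)/(1 + K_p·G(s)) = 7.784/(s + 7.3 + 7.784) = 7.784/(s + 15.08).
Time constant τ = 1/15.08 = 0.0663 s.

τ = 0.0663 s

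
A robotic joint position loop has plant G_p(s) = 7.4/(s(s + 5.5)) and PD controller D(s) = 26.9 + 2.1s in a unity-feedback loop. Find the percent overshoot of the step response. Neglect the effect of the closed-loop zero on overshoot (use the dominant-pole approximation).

Forward path: (26.9 + 2.1s)·7.4/(s(s+5.5)). The closed-loop characteristic equation is s² + (5.5 + 7.4·2.1)s + 7.4·26.9 = 0.
That is s² + 21.04s + 199.1 = 0, so ω_n = 14.11 rad/s and ζ = 21.04/(2·14.11) = 0.7456.
%OS = 100·exp(−πζ/√(1−ζ²)) = 2.97%.

2.97%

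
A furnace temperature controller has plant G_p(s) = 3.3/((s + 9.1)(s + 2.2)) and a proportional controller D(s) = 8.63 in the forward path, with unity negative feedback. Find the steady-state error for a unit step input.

0.413

The loop is type 0. Static position error constant K_pos = D(0)·G_p(0) = 8.63·0.1648 = 1.423.
Steady-state error to a unit step: e_ss = 1/(1+K_pos) = 1/2.423 = 0.413.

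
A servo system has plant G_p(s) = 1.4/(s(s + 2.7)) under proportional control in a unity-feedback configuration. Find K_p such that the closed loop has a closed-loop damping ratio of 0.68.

K_p = 2.82

Closed-loop characteristic equation: s² + 2.7s + K_p·1.4 = 0.
So ω_n = √(1.4K_p) and 2ζω_n = 2.7, giving ζ = 2.7/(2√(1.4K_p)).
Setting ζ = 0.68: √(1.4K_p) = 2.7/(2·0.68) = 1.985, so K_p = 3.941/1.4 = 2.82.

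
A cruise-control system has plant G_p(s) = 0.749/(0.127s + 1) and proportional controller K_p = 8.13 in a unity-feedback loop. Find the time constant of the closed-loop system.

Closed loop: T(s) = K_p·G_p/(1+K_p·G_p) = 6.089/(0.127s + 1 + 6.089), with pole at s = −(1 + 6.089)/0.127 = −55.82.
Closed-loop time constant τ = 1/55.82 = 0.0179 s.

τ = 0.0179 s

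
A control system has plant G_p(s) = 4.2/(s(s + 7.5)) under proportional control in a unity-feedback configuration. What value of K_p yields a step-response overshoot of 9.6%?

K_p = 9.37

From %OS = 100·exp(−πζ/√(1−ζ²)) = 9.6%, ζ = −ln(0.096)/√(π²+ln²(0.096)) = 0.5979.
Characteristic equation s² + 7.5s + 4.2K_p = 0 gives ζ = 7.5/(2√(4.2K_p)).
Setting ζ = 0.5979: √(4.2K_p) = 7.5/(2·0.5979) = 6.272, so K_p = 39.34/4.2 = 9.37.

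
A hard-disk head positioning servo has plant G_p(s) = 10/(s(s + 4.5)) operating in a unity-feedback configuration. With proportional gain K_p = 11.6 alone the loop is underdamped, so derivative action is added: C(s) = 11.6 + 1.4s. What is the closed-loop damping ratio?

Forward path: (11.6 + 1.4s)·10/(s(s+4.5)). The closed-loop characteristic equation is s² + (4.5 + 10·1.4)s + 10·11.6 = 0.
That is s² + 18.5s + 116 = 0, so ω_n = 10.77 rad/s and ζ = 18.5/(2·10.77) = 0.8588.

ζ = 0.859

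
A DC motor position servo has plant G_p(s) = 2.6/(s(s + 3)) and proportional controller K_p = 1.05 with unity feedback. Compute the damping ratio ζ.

ζ = 0.908

The closed-loop denominator is s(s+3) + 1.05·2.6 = s² + 3s + 2.73.
Matching s² + 2ζω_n s + ω_n²: ω_n = √2.73 = 1.652 rad/s and 2ζω_n = 3, so ζ = 3/(2·1.652) = 0.908.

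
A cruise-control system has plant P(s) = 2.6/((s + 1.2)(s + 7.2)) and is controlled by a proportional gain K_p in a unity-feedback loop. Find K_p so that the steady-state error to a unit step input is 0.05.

K_p = 63.1

For a type-0 loop with proportional control, e_ss = 1/(1 + K_p·P(0)).
P(0) = 0.3009. Require 1/(1 + K_p·0.3009) = 0.05, so 1 + 0.3009·K_p = 20.
K_p = (20 − 1)/0.3009 = 63.1.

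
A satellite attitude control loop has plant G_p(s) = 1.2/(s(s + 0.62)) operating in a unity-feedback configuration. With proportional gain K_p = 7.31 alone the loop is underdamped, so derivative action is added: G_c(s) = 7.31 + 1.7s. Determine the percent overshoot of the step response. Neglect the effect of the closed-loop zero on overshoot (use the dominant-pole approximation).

Forward path: (7.31 + 1.7s)·1.2/(s(s+0.62)). The closed-loop characteristic equation is s² + (0.62 + 1.2·1.7)s + 1.2·7.31 = 0.
That is s² + 2.66s + 8.772 = 0, so ω_n = 2.962 rad/s and ζ = 2.66/(2·2.962) = 0.4491.
%OS = 100·exp(−πζ/√(1−ζ²)) = 20.6%.

20.6%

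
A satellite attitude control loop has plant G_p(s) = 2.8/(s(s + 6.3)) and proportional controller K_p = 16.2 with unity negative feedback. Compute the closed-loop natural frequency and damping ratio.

ω_n = 6.73 rad/s, ζ = 0.468

With unity feedback the closed-loop characteristic equation is s² + 6.3s + 16.2·2.8 = s² + 6.3s + 45.36 = 0.
So ω_n² = 45.36 ⇒ ω_n = 6.735 rad/s, and ζ = 6.3/(2ω_n) = 0.468.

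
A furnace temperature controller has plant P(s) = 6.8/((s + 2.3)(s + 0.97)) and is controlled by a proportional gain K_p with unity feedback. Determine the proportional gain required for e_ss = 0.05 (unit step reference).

Steady-state error for a unit step on this type-0 loop is 1/(1 + K_p·P(0)).
P(0) = 3.048. Require 1/(1 + K_p·3.048) = 0.05, so 1 + 3.048·K_p = 20.
K_p = (20 − 1)/3.048 = 6.23.

K_p = 6.23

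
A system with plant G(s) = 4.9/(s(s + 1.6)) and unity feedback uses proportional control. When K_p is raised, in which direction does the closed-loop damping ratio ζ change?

ζ = 1.6/(2√(4.9K_p)); increasing K_p raises the denominator, so ζ falls.

decrease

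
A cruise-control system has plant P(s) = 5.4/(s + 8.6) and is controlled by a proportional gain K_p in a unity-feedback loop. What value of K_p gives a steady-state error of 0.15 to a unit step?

Steady-state error for a unit step on this type-0 loop is 1/(1 + K_p·P(0)).
P(0) = 0.6279. Require 1/(1 + K_p·0.6279) = 0.15, so 1 + 0.6279·K_p = 6.667.
K_p = (6.667 − 1)/0.6279 = 9.02.

K_p = 9.02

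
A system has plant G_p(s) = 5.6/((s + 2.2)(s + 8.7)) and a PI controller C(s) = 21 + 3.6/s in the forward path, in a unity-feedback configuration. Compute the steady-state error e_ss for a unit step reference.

The open loop C(s)G_p(s) has a pole at the origin (type 1), so the static position error constant is infinite and e_ss = 1/(1+∞) = 0.

0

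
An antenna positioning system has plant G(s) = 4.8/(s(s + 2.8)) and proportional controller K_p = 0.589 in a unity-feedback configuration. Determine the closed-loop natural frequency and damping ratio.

The closed-loop denominator is s(s+2.8) + 0.589·4.8 = s² + 2.8s + 2.827.
Matching s² + 2ζω_n s + ω_n²: ω_n = √2.827 = 1.681 rad/s and 2ζω_n = 2.8, so ζ = 2.8/(2·1.681) = 0.833.

ω_n = 1.68 rad/s, ζ = 0.833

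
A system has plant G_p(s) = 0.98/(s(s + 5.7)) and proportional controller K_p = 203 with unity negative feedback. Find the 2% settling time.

Closed-loop characteristic equation: s² + 5.7s + 198.9 = 0, so ω_n = 14.1 rad/s and ζ = 5.7/(2·14.1) = 0.2021.
2% settling time T_s ≈ 4/(ζω_n) = 4/2.85 = 1.4 s.

T_s ≈ 1.4 s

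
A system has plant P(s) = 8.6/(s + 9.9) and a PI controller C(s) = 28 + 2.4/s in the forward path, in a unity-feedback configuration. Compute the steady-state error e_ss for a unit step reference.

The open loop C(s)P(s) has a pole at the origin (type 1), so the static position error constant is infinite and e_ss = 1/(1+∞) = 0.

0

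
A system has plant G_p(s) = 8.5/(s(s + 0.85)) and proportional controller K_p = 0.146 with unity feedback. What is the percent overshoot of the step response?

From 1 + K_pG_p(s) = 0: s² + 0.85s + 1.241 = 0 ⇒ ω_n = 1.114, ζ = 0.3815.
%OS = 100·exp(−πζ/√(1−ζ²)) = 100·exp(−π·0.3815/√0.8545) = 27.3%.

27.3%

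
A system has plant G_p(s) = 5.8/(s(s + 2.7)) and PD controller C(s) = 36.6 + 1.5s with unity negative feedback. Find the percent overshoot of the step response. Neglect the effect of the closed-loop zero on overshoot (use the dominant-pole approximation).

26.3%

Forward path: (36.6 + 1.5s)·5.8/(s(s+2.7)). The closed-loop characteristic equation is s² + (2.7 + 5.8·1.5)s + 5.8·36.6 = 0.
That is s² + 11.4s + 212.3 = 0, so ω_n = 14.57 rad/s and ζ = 11.4/(2·14.57) = 0.3912.
%OS = 100·exp(−πζ/√(1−ζ²)) = 26.3%.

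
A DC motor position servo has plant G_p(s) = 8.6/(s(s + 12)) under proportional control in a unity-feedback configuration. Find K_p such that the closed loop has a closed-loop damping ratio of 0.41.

Closed-loop characteristic equation: s² + 12s + K_p·8.6 = 0.
So ω_n = √(8.6K_p) and 2ζω_n = 12, giving ζ = 12/(2√(8.6K_p)).
Setting ζ = 0.41: √(8.6K_p) = 12/(2·0.41) = 14.63, so K_p = 214.2/8.6 = 24.9.

K_p = 24.9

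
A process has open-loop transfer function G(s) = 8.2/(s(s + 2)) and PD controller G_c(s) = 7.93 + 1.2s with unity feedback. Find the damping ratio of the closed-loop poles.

Forward path: (7.93 + 1.2s)·8.2/(s(s+2)). The closed-loop characteristic equation is s² + (2 + 8.2·1.2)s + 8.2·7.93 = 0.
That is s² + 11.84s + 65.03 = 0, so ω_n = 8.064 rad/s and ζ = 11.84/(2·8.064) = 0.7341.

ζ = 0.734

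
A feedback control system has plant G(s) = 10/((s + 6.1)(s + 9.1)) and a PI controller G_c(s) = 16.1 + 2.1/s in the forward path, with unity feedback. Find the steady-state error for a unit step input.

The open loop G_c(s)G(s) has a pole at the origin (type 1), so the static position error constant is infinite and e_ss = 1/(1+∞) = 0.

0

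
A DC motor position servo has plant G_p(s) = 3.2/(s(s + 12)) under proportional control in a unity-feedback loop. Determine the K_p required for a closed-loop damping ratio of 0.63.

K_p = 28.3

Closed-loop characteristic equation: s² + 12s + K_p·3.2 = 0.
So ω_n = √(3.2K_p) and 2ζω_n = 12, giving ζ = 12/(2√(3.2K_p)).
Setting ζ = 0.63: √(3.2K_p) = 12/(2·0.63) = 9.524, so K_p = 90.7/3.2 = 28.3.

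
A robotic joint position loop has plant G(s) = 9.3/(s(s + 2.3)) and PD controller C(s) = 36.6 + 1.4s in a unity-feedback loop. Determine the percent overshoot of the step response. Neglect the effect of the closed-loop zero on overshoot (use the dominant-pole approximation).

23.8%

Forward path: (36.6 + 1.4s)·9.3/(s(s+2.3)). The closed-loop characteristic equation is s² + (2.3 + 9.3·1.4)s + 9.3·36.6 = 0.
That is s² + 15.32s + 340.4 = 0, so ω_n = 18.45 rad/s and ζ = 15.32/(2·18.45) = 0.4152.
%OS = 100·exp(−πζ/√(1−ζ²)) = 23.8%.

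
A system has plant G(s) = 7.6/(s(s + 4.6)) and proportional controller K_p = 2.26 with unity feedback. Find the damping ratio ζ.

The closed-loop denominator is s(s+4.6) + 2.26·7.6 = s² + 4.6s + 17.18.
So ω_n² = 17.18 ⇒ ω_n = 4.144 rad/s, and ζ = 4.6/(2ω_n) = 0.555.

ζ = 0.555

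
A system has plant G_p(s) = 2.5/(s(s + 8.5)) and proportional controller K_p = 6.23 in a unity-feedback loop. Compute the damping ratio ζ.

The closed-loop denominator is s(s+8.5) + 6.23·2.5 = s² + 8.5s + 15.58.
So ω_n² = 15.58 ⇒ ω_n = 3.947 rad/s, and ζ = 8.5/(2ω_n) = 1.08.

ζ = 1.08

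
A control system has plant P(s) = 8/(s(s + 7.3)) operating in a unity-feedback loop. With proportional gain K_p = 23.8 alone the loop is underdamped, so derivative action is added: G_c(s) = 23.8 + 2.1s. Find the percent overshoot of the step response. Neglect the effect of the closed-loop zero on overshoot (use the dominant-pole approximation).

Forward path: (23.8 + 2.1s)·8/(s(s+7.3)). The closed-loop characteristic equation is s² + (7.3 + 8·2.1)s + 8·23.8 = 0.
That is s² + 24.1s + 190.4 = 0, so ω_n = 13.8 rad/s and ζ = 24.1/(2·13.8) = 0.8733.
%OS = 100·exp(−πζ/√(1−ζ²)) = 0.359%.

0.359%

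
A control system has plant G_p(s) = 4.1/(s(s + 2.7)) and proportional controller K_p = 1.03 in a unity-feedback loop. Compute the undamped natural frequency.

With unity feedback the closed-loop characteristic equation is s² + 2.7s + 1.03·4.1 = s² + 2.7s + 4.223 = 0.
So ω_n² = 4.223 ⇒ ω_n = 2.055 rad/s, and ζ = 2.7/(2ω_n) = 0.657.

ω_n = 2.05 rad/s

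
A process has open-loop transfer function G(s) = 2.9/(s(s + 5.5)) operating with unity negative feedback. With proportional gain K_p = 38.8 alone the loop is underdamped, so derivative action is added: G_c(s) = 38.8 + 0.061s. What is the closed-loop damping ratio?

Forward path: (38.8 + 0.061s)·2.9/(s(s+5.5)). The closed-loop characteristic equation is s² + (5.5 + 2.9·0.061)s + 2.9·38.8 = 0.
That is s² + 5.677s + 112.5 = 0, so ω_n = 10.61 rad/s and ζ = 5.677/(2·10.61) = 0.2676.

ζ = 0.268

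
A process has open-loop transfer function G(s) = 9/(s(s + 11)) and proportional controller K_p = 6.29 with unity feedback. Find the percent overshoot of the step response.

The closed-loop denominator s² + 11s + 56.61 gives ω_n = √56.61 = 7.524 and ζ = 11/(2ω_n) = 0.731.
%OS = 100·exp(−πζ/√(1−ζ²)) = 100·exp(−π·0.731/√0.4656) = 3.45%.

3.45%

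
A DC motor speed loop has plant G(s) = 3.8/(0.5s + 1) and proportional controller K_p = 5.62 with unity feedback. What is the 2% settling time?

T_s ≈ 0.0895 s

Closed loop: T(s) = K_p·G/(1+K_p·G) = 21.36/(0.5s + 1 + 21.36), with pole at s = −(1 + 21.36)/0.5 = −44.71.
τ = 1/44.71 = 0.02237 s, so 2% settling time ≈ 4τ = 0.0895 s.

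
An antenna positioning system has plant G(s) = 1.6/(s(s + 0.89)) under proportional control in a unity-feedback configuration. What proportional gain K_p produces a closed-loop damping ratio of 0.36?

K_p = 0.955

Closed-loop characteristic equation: s² + 0.89s + K_p·1.6 = 0.
So ω_n = √(1.6K_p) and 2ζω_n = 0.89, giving ζ = 0.89/(2√(1.6K_p)).
Setting ζ = 0.36: √(1.6K_p) = 0.89/(2·0.36) = 1.236, so K_p = 1.528/1.6 = 0.955.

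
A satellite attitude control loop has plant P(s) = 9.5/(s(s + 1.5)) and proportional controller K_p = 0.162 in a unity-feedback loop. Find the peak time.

Closed-loop characteristic equation: s² + 1.5s + 1.539 = 0, so ω_n = 1.241 rad/s and ζ = 1.5/(2·1.241) = 0.6046.
Damped frequency ω_d = ω_n√(1−ζ²) = 0.9882 rad/s, so peak time T_p = π/ω_d = 3.18 s.

T_p = 3.18 s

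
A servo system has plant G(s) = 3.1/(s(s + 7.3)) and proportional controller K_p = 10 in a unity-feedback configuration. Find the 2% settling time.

Closed-loop characteristic equation: s² + 7.3s + 31 = 0, so ω_n = 5.568 rad/s and ζ = 7.3/(2·5.568) = 0.6556.
2% settling time T_s ≈ 4/(ζω_n) = 4/3.65 = 1.1 s.

T_s ≈ 1.1 s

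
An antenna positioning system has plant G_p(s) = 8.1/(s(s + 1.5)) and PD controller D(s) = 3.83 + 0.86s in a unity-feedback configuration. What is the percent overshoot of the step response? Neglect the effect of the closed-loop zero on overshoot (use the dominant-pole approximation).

2.54%

Forward path: (3.83 + 0.86s)·8.1/(s(s+1.5)). The closed-loop characteristic equation is s² + (1.5 + 8.1·0.86)s + 8.1·3.83 = 0.
That is s² + 8.466s + 31.02 = 0, so ω_n = 5.57 rad/s and ζ = 8.466/(2·5.57) = 0.76.
%OS = 100·exp(−πζ/√(1−ζ²)) = 2.54%.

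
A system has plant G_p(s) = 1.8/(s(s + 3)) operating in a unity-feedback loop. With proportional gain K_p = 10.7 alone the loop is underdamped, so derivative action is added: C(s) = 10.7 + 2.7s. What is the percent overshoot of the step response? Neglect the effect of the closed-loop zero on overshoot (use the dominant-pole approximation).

0.18%

Forward path: (10.7 + 2.7s)·1.8/(s(s+3)). The closed-loop characteristic equation is s² + (3 + 1.8·2.7)s + 1.8·10.7 = 0.
That is s² + 7.86s + 19.26 = 0, so ω_n = 4.389 rad/s and ζ = 7.86/(2·4.389) = 0.8955.
%OS = 100·exp(−πζ/√(1−ζ²)) = 0.18%.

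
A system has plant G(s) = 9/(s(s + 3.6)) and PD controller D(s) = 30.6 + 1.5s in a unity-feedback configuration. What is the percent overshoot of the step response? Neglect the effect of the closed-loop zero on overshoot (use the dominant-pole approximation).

Forward path: (30.6 + 1.5s)·9/(s(s+3.6)). The closed-loop characteristic equation is s² + (3.6 + 9·1.5)s + 9·30.6 = 0.
That is s² + 17.1s + 275.4 = 0, so ω_n = 16.6 rad/s and ζ = 17.1/(2·16.6) = 0.5152.
%OS = 100·exp(−πζ/√(1−ζ²)) = 15.1%.

15.1%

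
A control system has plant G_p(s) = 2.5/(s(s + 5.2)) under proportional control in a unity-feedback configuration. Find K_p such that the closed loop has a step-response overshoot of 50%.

From %OS = 100·exp(−πζ/√(1−ζ²)) = 50%, ζ = −ln(0.5)/√(π²+ln²(0.5)) = 0.2155.
Characteristic equation s² + 5.2s + 2.5K_p = 0 gives ζ = 5.2/(2√(2.5K_p)).
Setting ζ = 0.2155: √(2.5K_p) = 5.2/(2·0.2155) = 12.07, so K_p = 145.6/2.5 = 58.3.

K_p = 58.3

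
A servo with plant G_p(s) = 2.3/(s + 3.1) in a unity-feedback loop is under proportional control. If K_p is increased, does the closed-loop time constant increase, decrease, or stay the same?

Closed-loop pole is at s = −(3.1+K_p·2.3); larger K_p moves it further left, so τ = 1/(3.1+K_p·2.3) decreases.

decrease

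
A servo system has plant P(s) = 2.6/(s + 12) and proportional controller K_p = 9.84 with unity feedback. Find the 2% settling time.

Closed-loop transfer function: T(s) = K_p·P(s)/(1 + K_p·P(s)) = 25.58/(s + 12 + 25.58) = 25.58/(s + 37.58).
Time constant τ = 1/37.58 = 0.02661 s, so the 2% settling time is about 4τ = 0.106 s.

T_s ≈ 0.106 s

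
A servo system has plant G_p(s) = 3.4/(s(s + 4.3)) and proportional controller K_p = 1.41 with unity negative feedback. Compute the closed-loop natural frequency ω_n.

1 + K_p·G_p(s) = 0 gives s² + 4.3s + 4.794 = 0.
So ω_n² = 4.794 ⇒ ω_n = 2.19 rad/s, and ζ = 4.3/(2ω_n) = 0.982.

ω_n = 2.19 rad/s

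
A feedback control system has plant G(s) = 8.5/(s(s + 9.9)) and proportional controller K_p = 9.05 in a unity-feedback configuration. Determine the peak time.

Closed-loop characteristic equation: s² + 9.9s + 76.93 = 0, so ω_n = 8.771 rad/s and ζ = 9.9/(2·8.771) = 0.5644.
Damped frequency ω_d = ω_n√(1−ζ²) = 7.24 rad/s, so peak time T_p = π/ω_d = 0.434 s.

T_p = 0.434 s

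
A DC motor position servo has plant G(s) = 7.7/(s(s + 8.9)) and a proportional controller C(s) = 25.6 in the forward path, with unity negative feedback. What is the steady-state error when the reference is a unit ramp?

0.0452

The loop has one pole at the origin (type 1). Velocity error constant K_v = lim_{s→0} s·C(s)G(s) = 25.6·7.7/8.9 = 22.15.
Steady-state error to a unit ramp: e_ss = 1/K_v = 0.0452.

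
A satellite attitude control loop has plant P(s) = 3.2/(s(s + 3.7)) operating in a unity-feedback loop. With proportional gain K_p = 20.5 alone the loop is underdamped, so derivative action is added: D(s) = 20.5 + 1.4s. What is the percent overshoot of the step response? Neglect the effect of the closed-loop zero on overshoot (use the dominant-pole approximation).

Forward path: (20.5 + 1.4s)·3.2/(s(s+3.7)). The closed-loop characteristic equation is s² + (3.7 + 3.2·1.4)s + 3.2·20.5 = 0.
That is s² + 8.18s + 65.6 = 0, so ω_n = 8.099 rad/s and ζ = 8.18/(2·8.099) = 0.505.
%OS = 100·exp(−πζ/√(1−ζ²)) = 15.9%.

15.9%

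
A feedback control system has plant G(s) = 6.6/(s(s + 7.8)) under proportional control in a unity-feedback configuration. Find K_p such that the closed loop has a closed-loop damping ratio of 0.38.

Closed-loop characteristic equation: s² + 7.8s + K_p·6.6 = 0.
So ω_n = √(6.6K_p) and 2ζω_n = 7.8, giving ζ = 7.8/(2√(6.6K_p)).
Setting ζ = 0.38: √(6.6K_p) = 7.8/(2·0.38) = 10.26, so K_p = 105.3/6.6 = 16.

K_p = 16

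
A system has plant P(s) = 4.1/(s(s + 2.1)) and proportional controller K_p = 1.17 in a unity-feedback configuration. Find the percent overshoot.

18%

The closed-loop denominator s² + 2.1s + 4.797 gives ω_n = √4.797 = 2.19 and ζ = 2.1/(2ω_n) = 0.4794.
%OS = 100·exp(−πζ/√(1−ζ²)) = 100·exp(−π·0.4794/√0.7702) = 18%.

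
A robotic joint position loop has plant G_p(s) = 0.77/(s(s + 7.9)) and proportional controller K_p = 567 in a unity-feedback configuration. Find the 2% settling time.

T_s ≈ 1.01 s

The closed-loop denominator s² + 7.9s + 436.6 gives ω_n = √436.6 = 20.89 and ζ = 7.9/(2ω_n) = 0.189.
2% settling time T_s ≈ 4/(ζω_n) = 4/3.95 = 1.01 s.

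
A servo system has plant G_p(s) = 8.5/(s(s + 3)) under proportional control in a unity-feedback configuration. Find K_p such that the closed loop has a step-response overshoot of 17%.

K_p = 1.1

From %OS = 100·exp(−πζ/√(1−ζ²)) = 17%, ζ = −ln(0.17)/√(π²+ln²(0.17)) = 0.4913.
Characteristic equation s² + 3s + 8.5K_p = 0 gives ζ = 3/(2√(8.5K_p)).
Setting ζ = 0.4913: √(8.5K_p) = 3/(2·0.4913) = 3.053, so K_p = 9.323/8.5 = 1.1.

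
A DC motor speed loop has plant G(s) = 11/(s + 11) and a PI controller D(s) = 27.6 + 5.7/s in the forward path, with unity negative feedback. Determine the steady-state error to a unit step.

0

The open loop D(s)G(s) has a pole at the origin (type 1), so the static position error constant is infinite and e_ss = 1/(1+∞) = 0.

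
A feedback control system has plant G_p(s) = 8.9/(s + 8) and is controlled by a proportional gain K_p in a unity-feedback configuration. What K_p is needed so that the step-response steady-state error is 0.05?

For a type-0 loop with proportional control, e_ss = 1/(1 + K_p·G_p(0)).
G_p(0) = 1.113. Require 1/(1 + K_p·1.113) = 0.05, so 1 + 1.113·K_p = 20.
K_p = (20 − 1)/1.113 = 17.1.

K_p = 17.1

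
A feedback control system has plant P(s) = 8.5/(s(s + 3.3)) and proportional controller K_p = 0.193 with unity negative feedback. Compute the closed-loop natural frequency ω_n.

The closed-loop denominator is s(s+3.3) + 0.193·8.5 = s² + 3.3s + 1.641.
Matching s² + 2ζω_n s + ω_n²: ω_n = √1.641 = 1.281 rad/s and 2ζω_n = 3.3, so ζ = 3.3/(2·1.281) = 1.29.

ω_n = 1.28 rad/s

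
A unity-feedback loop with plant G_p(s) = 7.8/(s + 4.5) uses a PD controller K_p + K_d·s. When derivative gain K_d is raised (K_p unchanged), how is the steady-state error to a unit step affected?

K_d affects only the transient (the s-coefficient); the DC loop gain, and hence e_ss, depends only on K_p.

unchanged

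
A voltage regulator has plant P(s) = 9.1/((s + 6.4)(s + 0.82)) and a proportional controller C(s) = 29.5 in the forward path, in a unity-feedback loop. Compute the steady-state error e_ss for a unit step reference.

The loop is type 0. Static position error constant K_pos = C(0)·P(0) = 29.5·1.734 = 51.15.
Steady-state error to a unit step: e_ss = 1/(1+K_pos) = 1/52.15 = 0.0192.

0.0192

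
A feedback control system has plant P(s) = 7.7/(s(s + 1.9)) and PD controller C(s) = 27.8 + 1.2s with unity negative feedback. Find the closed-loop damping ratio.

Forward path: (27.8 + 1.2s)·7.7/(s(s+1.9)). The closed-loop characteristic equation is s² + (1.9 + 7.7·1.2)s + 7.7·27.8 = 0.
That is s² + 11.14s + 214.1 = 0, so ω_n = 14.63 rad/s and ζ = 11.14/(2·14.63) = 0.3807.

ζ = 0.381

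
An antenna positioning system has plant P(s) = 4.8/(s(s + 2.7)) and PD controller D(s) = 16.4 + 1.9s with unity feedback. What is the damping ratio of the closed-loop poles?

Forward path: (16.4 + 1.9s)·4.8/(s(s+2.7)). The closed-loop characteristic equation is s² + (2.7 + 4.8·1.9)s + 4.8·16.4 = 0.
That is s² + 11.82s + 78.72 = 0, so ω_n = 8.872 rad/s and ζ = 11.82/(2·8.872) = 0.6661.

ζ = 0.666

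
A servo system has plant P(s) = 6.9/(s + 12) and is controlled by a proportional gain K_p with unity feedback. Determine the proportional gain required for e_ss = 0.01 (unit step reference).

Steady-state error for a unit step on this type-0 loop is 1/(1 + K_p·P(0)).
P(0) = 0.575. Require 1/(1 + K_p·0.575) = 0.01, so 1 + 0.575·K_p = 100.
K_p = (100 − 1)/0.575 = 172.

K_p = 172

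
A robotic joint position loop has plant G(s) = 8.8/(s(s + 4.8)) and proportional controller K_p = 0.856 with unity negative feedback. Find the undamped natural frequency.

ω_n = 2.74 rad/s

The closed-loop denominator is s(s+4.8) + 0.856·8.8 = s² + 4.8s + 7.533.
Matching s² + 2ζω_n s + ω_n²: ω_n = √7.533 = 2.745 rad/s and 2ζω_n = 4.8, so ζ = 4.8/(2·2.745) = 0.874.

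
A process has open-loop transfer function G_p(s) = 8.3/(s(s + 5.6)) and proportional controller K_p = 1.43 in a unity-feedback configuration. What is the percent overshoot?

From 1 + K_pG_p(s) = 0: s² + 5.6s + 11.87 = 0 ⇒ ω_n = 3.445, ζ = 0.8127.
%OS = 100·exp(−πζ/√(1−ζ²)) = 100·exp(−π·0.8127/√0.3395) = 1.25%.

1.25%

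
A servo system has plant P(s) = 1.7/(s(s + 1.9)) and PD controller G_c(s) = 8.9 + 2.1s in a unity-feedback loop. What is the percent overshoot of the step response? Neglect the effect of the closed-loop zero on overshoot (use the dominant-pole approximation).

4.48%

Forward path: (8.9 + 2.1s)·1.7/(s(s+1.9)). The closed-loop characteristic equation is s² + (1.9 + 1.7·2.1)s + 1.7·8.9 = 0.
That is s² + 5.47s + 15.13 = 0, so ω_n = 3.89 rad/s and ζ = 5.47/(2·3.89) = 0.7031.
%OS = 100·exp(−πζ/√(1−ζ²)) = 4.48%.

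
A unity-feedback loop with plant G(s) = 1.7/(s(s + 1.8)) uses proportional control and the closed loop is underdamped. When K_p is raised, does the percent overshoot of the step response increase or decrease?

increase

Characteristic equation s² + 1.8s + K_p·1.7 = 0: raising K_p raises ω_n while 2ζω_n = 1.8 is fixed, so ζ falls and overshoot grows.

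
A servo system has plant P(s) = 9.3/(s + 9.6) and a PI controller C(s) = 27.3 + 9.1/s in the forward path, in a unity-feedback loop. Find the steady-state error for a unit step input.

The open loop C(s)P(s) has a pole at the origin (type 1), so the static position error constant is infinite and e_ss = 1/(1+∞) = 0.

0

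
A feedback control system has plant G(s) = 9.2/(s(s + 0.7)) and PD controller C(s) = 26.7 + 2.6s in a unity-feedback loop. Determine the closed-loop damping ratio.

Forward path: (26.7 + 2.6s)·9.2/(s(s+0.7)). The closed-loop characteristic equation is s² + (0.7 + 9.2·2.6)s + 9.2·26.7 = 0.
That is s² + 24.62s + 245.6 = 0, so ω_n = 15.67 rad/s and ζ = 24.62/(2·15.67) = 0.7854.

ζ = 0.785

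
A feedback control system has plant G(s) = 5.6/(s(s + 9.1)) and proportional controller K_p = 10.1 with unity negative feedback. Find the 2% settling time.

From 1 + K_pG(s) = 0: s² + 9.1s + 56.56 = 0 ⇒ ω_n = 7.521, ζ = 0.605.
2% settling time T_s ≈ 4/(ζω_n) = 4/4.55 = 0.879 s.

T_s ≈ 0.879 s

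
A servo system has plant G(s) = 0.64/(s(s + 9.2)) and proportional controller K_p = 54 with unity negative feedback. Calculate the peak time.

T_p = 0.858 s

The closed-loop denominator s² + 9.2s + 34.56 gives ω_n = √34.56 = 5.879 and ζ = 9.2/(2ω_n) = 0.7825.
Damped frequency ω_d = ω_n√(1−ζ²) = 3.661 rad/s, so peak time T_p = π/ω_d = 0.858 s.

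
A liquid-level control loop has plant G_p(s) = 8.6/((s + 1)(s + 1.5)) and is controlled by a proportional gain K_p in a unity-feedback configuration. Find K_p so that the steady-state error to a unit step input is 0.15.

The loop is type 0, so e_ss(step) = 1/(1 + K_pos) with K_pos = K_p·G_p(0).
G_p(0) = 5.733. Require 1/(1 + K_p·5.733) = 0.15, so 1 + 5.733·K_p = 6.667.
K_p = (6.667 − 1)/5.733 = 0.988.

K_p = 0.988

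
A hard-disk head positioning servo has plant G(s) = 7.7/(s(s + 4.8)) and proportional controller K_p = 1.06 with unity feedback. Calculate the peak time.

The closed-loop denominator s² + 4.8s + 8.162 gives ω_n = √8.162 = 2.857 and ζ = 4.8/(2ω_n) = 0.8401.
Damped frequency ω_d = ω_n√(1−ζ²) = 1.55 rad/s, so peak time T_p = π/ω_d = 2.03 s.

T_p = 2.03 s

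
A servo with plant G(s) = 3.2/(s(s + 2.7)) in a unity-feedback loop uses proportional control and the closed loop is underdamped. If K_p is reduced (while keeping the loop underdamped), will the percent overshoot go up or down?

decrease

ζ = 2.7/(2√(3.2K_p)) rises as K_p falls; higher damping means less overshoot.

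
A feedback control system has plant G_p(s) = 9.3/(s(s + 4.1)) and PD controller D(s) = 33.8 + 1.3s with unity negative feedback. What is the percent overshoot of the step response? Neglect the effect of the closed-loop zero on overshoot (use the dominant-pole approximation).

19.9%

Forward path: (33.8 + 1.3s)·9.3/(s(s+4.1)). The closed-loop characteristic equation is s² + (4.1 + 9.3·1.3)s + 9.3·33.8 = 0.
That is s² + 16.19s + 314.3 = 0, so ω_n = 17.73 rad/s and ζ = 16.19/(2·17.73) = 0.4566.
%OS = 100·exp(−πζ/√(1−ζ²)) = 19.9%.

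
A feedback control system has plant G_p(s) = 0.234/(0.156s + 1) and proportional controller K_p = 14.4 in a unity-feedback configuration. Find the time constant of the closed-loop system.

τ = 0.0357 s

Closed loop: T(s) = K_p·G_p/(1+K_p·G_p) = 3.37/(0.156s + 1 + 3.37), with pole at s = −(1 + 3.37)/0.156 = −28.01.
Closed-loop time constant τ = 1/28.01 = 0.0357 s.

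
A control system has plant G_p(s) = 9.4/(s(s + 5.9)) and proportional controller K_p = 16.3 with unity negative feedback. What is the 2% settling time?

From 1 + K_pG_p(s) = 0: s² + 5.9s + 153.2 = 0 ⇒ ω_n = 12.38, ζ = 0.2383.
2% settling time T_s ≈ 4/(ζω_n) = 4/2.95 = 1.36 s.

T_s ≈ 1.36 s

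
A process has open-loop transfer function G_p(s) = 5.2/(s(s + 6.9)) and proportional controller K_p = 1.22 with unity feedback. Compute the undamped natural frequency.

The closed-loop denominator is s(s+6.9) + 1.22·5.2 = s² + 6.9s + 6.344.
Matching s² + 2ζω_n s + ω_n²: ω_n = √6.344 = 2.519 rad/s and 2ζω_n = 6.9, so ζ = 6.9/(2·2.519) = 1.37.

ω_n = 2.52 rad/s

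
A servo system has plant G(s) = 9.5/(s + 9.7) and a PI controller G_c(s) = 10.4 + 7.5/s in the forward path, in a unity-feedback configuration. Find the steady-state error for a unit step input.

The open loop G_c(s)G(s) has a pole at the origin (type 1), so the static position error constant is infinite and e_ss = 1/(1+∞) = 0.

0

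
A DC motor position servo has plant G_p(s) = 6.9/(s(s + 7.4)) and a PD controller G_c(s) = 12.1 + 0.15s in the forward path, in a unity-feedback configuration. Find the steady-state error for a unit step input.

The open loop G_c(s)G_p(s) has a pole at the origin (type 1), so the static position error constant is infinite and e_ss = 1/(1+∞) = 0.

0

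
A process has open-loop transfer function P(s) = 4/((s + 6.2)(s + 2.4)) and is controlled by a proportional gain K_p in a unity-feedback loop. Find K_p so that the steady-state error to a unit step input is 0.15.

K_p = 21.1

Steady-state error for a unit step on this type-0 loop is 1/(1 + K_p·P(0)).
P(0) = 0.2688. Require 1/(1 + K_p·0.2688) = 0.15, so 1 + 0.2688·K_p = 6.667.
K_p = (6.667 − 1)/0.2688 = 21.1.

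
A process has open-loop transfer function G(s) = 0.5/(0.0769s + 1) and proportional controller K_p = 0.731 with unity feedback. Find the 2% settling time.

Closed loop: T(s) = K_p·G/(1+K_p·G) = 0.3655/(0.0769s + 1 + 0.3655), with pole at s = −(1 + 0.3655)/0.0769 = −17.76.
τ = 1/17.76 = 0.05632 s, so 2% settling time ≈ 4τ = 0.225 s.

T_s ≈ 0.225 s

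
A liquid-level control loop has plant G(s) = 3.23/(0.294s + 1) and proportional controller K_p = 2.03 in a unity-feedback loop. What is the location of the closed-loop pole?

s = -25.7

Closed loop: T(s) = K_p·G/(1+K_p·G) = 6.557/(0.294s + 1 + 6.557), with pole at s = −(1 + 6.557)/0.294 = −25.7.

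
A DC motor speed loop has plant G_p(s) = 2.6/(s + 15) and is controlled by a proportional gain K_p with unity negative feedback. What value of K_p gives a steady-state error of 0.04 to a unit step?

K_p = 138

For a type-0 loop with proportional control, e_ss = 1/(1 + K_p·G_p(0)).
G_p(0) = 0.1733. Require 1/(1 + K_p·0.1733) = 0.04, so 1 + 0.1733·K_p = 25.
K_p = (25 − 1)/0.1733 = 138.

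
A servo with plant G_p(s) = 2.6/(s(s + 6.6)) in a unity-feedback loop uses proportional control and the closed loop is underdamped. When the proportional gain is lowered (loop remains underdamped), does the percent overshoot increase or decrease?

decrease

ζ = 6.6/(2√(2.6K_p)) rises as K_p falls; higher damping means less overshoot.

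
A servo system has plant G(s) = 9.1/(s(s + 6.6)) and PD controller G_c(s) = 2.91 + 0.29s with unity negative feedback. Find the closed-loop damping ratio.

ζ = 0.898

Forward path: (2.91 + 0.29s)·9.1/(s(s+6.6)). The closed-loop characteristic equation is s² + (6.6 + 9.1·0.29)s + 9.1·2.91 = 0.
That is s² + 9.239s + 26.48 = 0, so ω_n = 5.146 rad/s and ζ = 9.239/(2·5.146) = 0.8977.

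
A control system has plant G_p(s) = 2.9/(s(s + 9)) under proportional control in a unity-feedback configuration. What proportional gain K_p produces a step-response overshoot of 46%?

K_p = 121

From %OS = 100·exp(−πζ/√(1−ζ²)) = 46%, ζ = −ln(0.46)/√(π²+ln²(0.46)) = 0.24.
Characteristic equation s² + 9s + 2.9K_p = 0 gives ζ = 9/(2√(2.9K_p)).
Setting ζ = 0.24: √(2.9K_p) = 9/(2·0.24) = 18.75, so K_p = 351.7/2.9 = 121.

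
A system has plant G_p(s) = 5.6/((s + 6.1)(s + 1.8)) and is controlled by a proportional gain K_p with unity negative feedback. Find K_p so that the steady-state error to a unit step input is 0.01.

For a type-0 loop with proportional control, e_ss = 1/(1 + K_p·G_p(0)).
G_p(0) = 0.51. Require 1/(1 + K_p·0.51) = 0.01, so 1 + 0.51·K_p = 100.
K_p = (100 − 1)/0.51 = 194.

K_p = 194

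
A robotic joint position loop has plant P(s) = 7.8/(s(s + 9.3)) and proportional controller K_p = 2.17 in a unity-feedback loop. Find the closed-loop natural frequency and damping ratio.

ω_n = 4.11 rad/s, ζ = 1.13

1 + K_p·P(s) = 0 gives s² + 9.3s + 16.93 = 0.
Matching s² + 2ζω_n s + ω_n²: ω_n = √16.93 = 4.114 rad/s and 2ζω_n = 9.3, so ζ = 9.3/(2·4.114) = 1.13.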